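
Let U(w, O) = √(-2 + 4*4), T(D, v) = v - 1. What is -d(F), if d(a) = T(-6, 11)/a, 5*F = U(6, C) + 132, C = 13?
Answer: -660/1741 + 5*√14/1741 ≈ -0.36835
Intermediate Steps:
T(D, v) = -1 + v
U(w, O) = √14 (U(w, O) = √(-2 + 16) = √14)
F = 132/5 + √14/5 (F = (√14 + 132)/5 = (132 + √14)/5 = 132/5 + √14/5 ≈ 27.148)
d(a) = 10/a (d(a) = (-1 + 11)/a = 10/a)
-d(F) = -10/(132/5 + √14/5)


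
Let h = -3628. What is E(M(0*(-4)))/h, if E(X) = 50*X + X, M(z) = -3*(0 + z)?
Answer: 0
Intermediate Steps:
M(z) = -3*z
E(X) = 51*X
E(M(0*(-4)))/h = (51*(-0*(-4)))/(-3628) = (51*(-3*0))*(-1/3628) = (51*0)*(-1/3628) = 0*(-1/3628) = 0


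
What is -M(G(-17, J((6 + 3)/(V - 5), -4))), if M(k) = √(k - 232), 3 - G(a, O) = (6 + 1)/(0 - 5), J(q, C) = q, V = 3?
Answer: -I*√5690/5 ≈ -15.086*I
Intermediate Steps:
G(a, O) = 22/5 (G(a, O) = 3 - (6 + 1)/(0 - 5) = 3 - 7/(-5) = 3 - 7*(-1)/5 = 3 - 1*(-7/5) = 3 + 7/5 = 22/5)
M(k) = √(-232 + k)
-M(G(-17, J((6 + 3)/(V - 5), -4))) = -√(-232 + 22/5) = -√(-1138/5) = -I*√5690/5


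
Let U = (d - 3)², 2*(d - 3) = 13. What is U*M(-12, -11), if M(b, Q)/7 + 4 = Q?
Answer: -17745/4 ≈ -4436.3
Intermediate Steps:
d = 19/2 (d = 3 + (½)*13 = 3 + 13/2 = 19/2 ≈ 9.5000)
M(b, Q) = -28 + 7*Q
U = 169/4 (U = (19/2 - 3)² = (13/2)² = 169/4 ≈ 42.250)
U*M(-12, -11) = 169*(-28 + 7*(-11))/4 = 169*(-28 - 77)/4 = (169/4)*(-105) = -17745/4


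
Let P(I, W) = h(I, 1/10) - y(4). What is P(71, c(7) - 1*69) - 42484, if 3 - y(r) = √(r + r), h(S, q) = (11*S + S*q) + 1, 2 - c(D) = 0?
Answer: -416979/10 + 2*√2 ≈ -41695.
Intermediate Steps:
c(D) = 2 (c(D) = 2 - 1*0 = 2 + 0 = 2)
h(S, q) = 1 + 11*S + S*q
y(r) = 3 - √2*√r (y(r) = 3 - √(r + r) = 3 - √(2*r) = 3 - √2*√r)
P(I, W) = -2 + 2*√2 + 111*I/10 (P(I, W) = (1 + 11*I + I/10) - (3 - √2*√4) = (1 + 11*I + I*(⅒)) - (3 - 1*√2*2) = (1 + 11*I + I/10) - (3 - 2*√2) = (1 + 111*I/10) + (-3 + 2*√2) = -2 + 2*√2 + 111*I/10)
P(71, c(7) - 1*69) - 42484 = (-2 + 2*√2 + (111/10)*71) - 42484 = (-2 + 2*√2 + 7881/10) - 42484 = (7861/10 + 2*√2) - 42484 = -416979/10 + 2*√2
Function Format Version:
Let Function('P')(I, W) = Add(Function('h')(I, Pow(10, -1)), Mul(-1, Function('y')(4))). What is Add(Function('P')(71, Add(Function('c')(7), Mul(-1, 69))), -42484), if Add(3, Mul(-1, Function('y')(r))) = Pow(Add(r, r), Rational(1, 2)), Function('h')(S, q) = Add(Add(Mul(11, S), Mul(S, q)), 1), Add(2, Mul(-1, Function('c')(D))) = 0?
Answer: Add(Rational(-416979, 10), Mul(2, Pow(2, Rational(1, 2)))) ≈ -41695.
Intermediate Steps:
Function('c')(D) = 2 (Function('c')(D) = Add(2, Mul(-1, 0)) = Add(2, 0) = 2)
Function('h')(S, q) = Add(1, Mul(11, S), Mul(S, q))
Function('y')(r) = Add(3, Mul(-1, Pow(2, Rational(1, 2)), Pow(r, Rational(1, 2)))) (Function('y')(r) = Add(3, Mul(-1, Pow(Add(r, r), Rational(1, 2)))) = Add(3, Mul(-1, Pow(Mul(2, r), Rational(1, 2)))) = Add(3, Mul(-1, Mul(Pow(2, Rational(1, 2)), Pow(r, Rational(1, 2))))) = Add(3, Mul(-1, Pow(2, Rational(1, 2)), Pow(r, Rational(1, 2)))))
Function('P')(I, W) = Add(-2, Mul(2, Pow(2, Rational(1, 2))), Mul(Rational(111, 10), I)) (Function('P')(I, W) = Add(Add(1, Mul(11, I), Mul(I, Pow(10, -1))), Mul(-1, Add(3, Mul(-1, Pow(2, Rational(1, 2)), Pow(4, Rational(1, 2)))))) = Add(Add(1, Mul(11, I), Mul(I, Rational(1, 10))), Mul(-1, Add(3, Mul(-1, Pow(2, Rational(1, 2)), 2)))) = Add(Add(1, Mul(11, I), Mul(Rational(1, 10), I)), Mul(-1, Add(3, Mul(-2, Pow(2, Rational(1, 2)))))) = Add(Add(1, Mul(Rational(111, 10), I)), Add(-3, Mul(2, Pow(2, Rational(1, 2))))) = Add(-2, Mul(2, Pow(2, Rational(1, 2))), Mul(Rational(111, 10), I)))
Add(Function('P')(71, Add(Function('c')(7), Mul(-1, 69))), -42484) = Add(Add(-2, Mul(2, Pow(2, Rational(1, 2))), Mul(Rational(111, 10), 71)), -42484) = Add(Add(-2, Mul(2, Pow(2, Rational(1, 2))), Rational(7881, 10)), -42484) = Add(Add(Rational(7861, 10), Mul(2, Pow(2, Rational(1, 2)))), -42484) = Add(Rational(-416979, 10), Mul(2, Pow(2, Rational(1, 2))))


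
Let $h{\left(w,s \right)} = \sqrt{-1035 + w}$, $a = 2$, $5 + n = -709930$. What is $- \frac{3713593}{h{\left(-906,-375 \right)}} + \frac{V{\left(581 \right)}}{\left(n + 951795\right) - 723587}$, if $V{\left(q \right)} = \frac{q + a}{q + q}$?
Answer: $- \frac{583}{559766774} + \frac{3713593 i \sqrt{1941}}{1941} \approx -1.0415 \cdot 10^{-6} + 84291.0 i$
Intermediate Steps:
$n = -709935$ ($n = -5 - 709930 = -709935$)
$V{\left(q \right)} = \frac{2 + q}{2 q}$ ($V{\left(q \right)} = \frac{q + 2}{q + q} = \frac{2 + q}{2 q}$)
$- \frac{3713593}{h{\left(-906,-375 \right)}} + \frac{V{\left(581 \right)}}{\left(n + 951795\right) - 723587} = - \frac{3713593}{\sqrt{-1035 - 906}} + \frac{\frac{1}{2} \cdot \frac{1}{581} \left(2 + 581\right)}{\left(-709935 + 951795\right) - 723587} = - \frac{3713593}{\sqrt{-1941}} + \frac{\frac{1}{2} \cdot \frac{1}{581} \cdot 583}{241860 - 723587} = - \frac{3713593}{i \sqrt{1941}} + \frac{583}{1162 \left(-481727\right)} = - 3713593 \left(- \frac{i \sqrt{1941}}{1941}\right) + \frac{583}{1162} \left(- \frac{1}{481727}\right) = \frac{3713593 i \sqrt{1941}}{1941} - \frac{583}{559766774} = - \frac{583}{559766774} + \frac{3713593 i \sqrt{1941}}{1941}$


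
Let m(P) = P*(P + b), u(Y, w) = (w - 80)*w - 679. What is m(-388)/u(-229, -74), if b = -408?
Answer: 308848/10717 ≈ 28.819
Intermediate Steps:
u(Y, w) = -679 + w*(-80 + w) (u(Y, w) = (-80 + w)*w - 679 = w*(-80 + w) - 679 = -679 + w*(-80 + w))
m(P) = P*(-408 + P) (m(P) = P*(P - 408) = P*(-408 + P))
m(-388)/u(-229, -74) = (-388*(-408 - 388))/(-679 + (-74)**2 - 80*(-74)) = (-388*(-796))/(-679 + 5476 + 5920) = 308848/10717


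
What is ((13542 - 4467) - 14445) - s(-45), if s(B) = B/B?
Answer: -5371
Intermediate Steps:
s(B) = 1
((13542 - 4467) - 14445) - s(-45) = ((13542 - 4467) - 14445) - 1*1 = (9075 - 14445) - 1 = -5370 - 1 = -5371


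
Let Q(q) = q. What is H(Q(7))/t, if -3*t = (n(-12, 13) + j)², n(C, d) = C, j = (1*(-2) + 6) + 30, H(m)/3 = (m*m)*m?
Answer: -3087/484 ≈ -6.3781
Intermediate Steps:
H(m) = 3*m³ (H(m) = 3*((m*m)*m) = 3*(m²*m) = 3*m³)
j = 34 (j = (-2 + 6) + 30 = 4 + 30 = 34)
t = -484/3 (t = -(-12 + 34)²/3 = -⅓*22² = -⅓*484 = -484/3 ≈ -161.33)
H(Q(7))/t = (3*7³)/(-484/3) = (3*343)*(-3/484) = 1029*(-3/484) = -3087/484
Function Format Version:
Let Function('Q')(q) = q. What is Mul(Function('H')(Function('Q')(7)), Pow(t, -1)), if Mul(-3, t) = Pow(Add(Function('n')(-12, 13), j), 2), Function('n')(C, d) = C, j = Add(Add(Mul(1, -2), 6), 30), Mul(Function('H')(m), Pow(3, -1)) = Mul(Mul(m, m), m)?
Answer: Rational(-3087, 484) ≈ -6.3781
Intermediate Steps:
Function('H')(m) = Mul(3, Pow(m, 3)) (Function('H')(m) = Mul(3, Mul(Mul(m, m), m)) = Mul(3, Mul(Pow(m, 2), m)) = Mul(3, Pow(m, 3)))
j = 34 (j = Add(Add(-2, 6), 30) = Add(4, 30) = 34)
t = Rational(-484, 3) (t = Mul(Rational(-1, 3), Pow(Add(-12, 34), 2)) = Mul(Rational(-1, 3), Pow(22, 2)) = Mul(Rational(-1, 3), 484) = Rational(-484, 3) ≈ -161.33)
Mul(Function('H')(Function('Q')(7)), Pow(t, -1)) = Mul(Mul(3, Pow(7, 3)), Pow(Rational(-484, 3), -1)) = Mul(Mul(3, 343), Rational(-3, 484)) = Mul(1029, Rational(-3, 484)) = Rational(-3087, 484)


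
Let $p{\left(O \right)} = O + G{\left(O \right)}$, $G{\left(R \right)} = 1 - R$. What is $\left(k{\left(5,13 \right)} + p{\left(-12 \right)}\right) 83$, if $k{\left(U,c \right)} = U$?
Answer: $498$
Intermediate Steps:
$p{\left(O \right)} = 1$ ($p{\left(O \right)} = O - \left(-1 + O\right) = 1$)
$\left(k{\left(5,13 \right)} + p{\left(-12 \right)}\right) 83 = \left(5 + 1\right) 83 = 6 \cdot 83 = 498$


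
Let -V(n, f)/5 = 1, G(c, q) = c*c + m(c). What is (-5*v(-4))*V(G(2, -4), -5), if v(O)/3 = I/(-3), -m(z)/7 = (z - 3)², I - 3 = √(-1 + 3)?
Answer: -75 - 25*√2 ≈ -110.36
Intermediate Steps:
I = 3 + √2 (I = 3 + √(-1 + 3) = 3 + √2 ≈ 4.4142)
m(z) = -7*(-3 + z)² (m(z) = -7*(z - 3)² = -7*(-3 + z)²)
G(c, q) = c² - 7*(-3 + c)² (G(c, q) = c*c - 7*(-3 + c)² = c² - 7*(-3 + c)²)
v(O) = -3 - √2 (v(O) = 3*((3 + √2)/(-3)) = 3*((3 + √2)*(-⅓)) = 3*(-1 - √2/3) = -3 - √2)
V(n, f) = -5 (V(n, f) = -5*1 = -5)
(-5*v(-4))*V(G(2, -4), -5) = -5*(-3 - √2)*(-5) = (15 + 5*√2)*(-5) = -75 - 25*√2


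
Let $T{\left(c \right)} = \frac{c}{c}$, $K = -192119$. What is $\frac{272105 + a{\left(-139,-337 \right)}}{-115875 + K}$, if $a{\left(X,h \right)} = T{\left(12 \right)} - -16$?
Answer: $- \frac{136061}{153997} \approx -0.88353$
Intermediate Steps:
$T{\left(c \right)} = 1$
$a{\left(X,h \right)} = 17$ ($a{\left(X,h \right)} = 1 - -16 = 1 + 16 = 17$)
$\frac{272105 + a{\left(-139,-337 \right)}}{-115875 + K} = \frac{272105 + 17}{-115875 - 192119} = \frac{272122}{-307994} = 272122 \left(- \frac{1}{307994}\right) = - \frac{136061}{153997}$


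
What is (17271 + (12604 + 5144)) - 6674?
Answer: 28345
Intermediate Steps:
(17271 + (12604 + 5144)) - 6674 = (17271 + 17748) - 6674 = 35019 - 6674 = 28345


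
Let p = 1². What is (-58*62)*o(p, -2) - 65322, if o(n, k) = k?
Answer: -58130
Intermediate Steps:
p = 1
(-58*62)*o(p, -2) - 65322 = -58*62*(-2) - 65322 = -3596*(-2) - 65322 = 7192 - 65322 = -58130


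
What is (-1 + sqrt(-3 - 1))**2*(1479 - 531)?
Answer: -2844 - 3792*I ≈ -2844.0 - 3792.0*I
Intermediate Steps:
(-1 + sqrt(-3 - 1))**2*(1479 - 531) = (-1 + sqrt(-4))**2*948 = (-1 + 2*I)**2*948 = 948*(-1 + 2*I)**2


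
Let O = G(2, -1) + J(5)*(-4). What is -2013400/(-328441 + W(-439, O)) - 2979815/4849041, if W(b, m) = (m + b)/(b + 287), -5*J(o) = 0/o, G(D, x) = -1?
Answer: 13908592731545/2521632244107 ≈ 5.5157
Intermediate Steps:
J(o) = 0 (J(o) = -0/o = -⅕*0 = 0)
O = -1 (O = -1 + 0*(-4) = -1 + 0 = -1)
W(b, m) = (b + m)/(287 + b)
-2013400/(-328441 + W(-439, O)) - 2979815/4849041 = -2013400/(-328441 + (-439 - 1)/(287 - 439)) - 2979815/4849041 = -2013400/(-328441 - 440/(-152)) - 2979815*1/4849041 = -2013400/(-328441 - 1/152*(-440)) - 2979815/4849041 = -2013400/(-328441 + 55/19) - 2979815/4849041 = -2013400/(-6240324/19) - 2979815/4849041 = -2013400*(-19/6240324) - 2979815/4849041 = 9563650/1560081 - 2979815/4849041 = 13908592731545/2521632244107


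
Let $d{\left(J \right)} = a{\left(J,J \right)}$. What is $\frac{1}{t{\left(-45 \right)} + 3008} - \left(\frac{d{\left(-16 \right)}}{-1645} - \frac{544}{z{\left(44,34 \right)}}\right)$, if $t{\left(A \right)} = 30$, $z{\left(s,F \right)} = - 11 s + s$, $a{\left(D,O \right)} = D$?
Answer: $- \frac{9783247}{7853230} \approx -1.2458$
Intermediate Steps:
$d{\left(J \right)} = J$
$z{\left(s,F \right)} = - 10 s$
$\frac{1}{t{\left(-45 \right)} + 3008} - \left(\frac{d{\left(-16 \right)}}{-1645} - \frac{544}{z{\left(44,34 \right)}}\right) = \frac{1}{30 + 3008} - \left(- \frac{16}{-1645} - \frac{544}{\left(-10\right) 44}\right) = \frac{1}{3038} - \left(\left(-16\right) \left(- \frac{1}{1645}\right) - \frac{544}{-440}\right) = \frac{1}{3038} - \left(\frac{16}{1645} - - \frac{68}{55}\right) = \frac{1}{3038} - \left(\frac{16}{1645} + \frac{68}{55}\right) = \frac{1}{3038} - \frac{22548}{18095} = - \frac{9783247}{7853230}$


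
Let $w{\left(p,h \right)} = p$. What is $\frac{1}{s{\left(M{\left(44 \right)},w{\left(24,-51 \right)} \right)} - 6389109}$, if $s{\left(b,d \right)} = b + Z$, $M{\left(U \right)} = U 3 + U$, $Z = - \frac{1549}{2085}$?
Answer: $- \frac{2085}{13320926854} \approx -1.5652 \cdot 10^{-7}$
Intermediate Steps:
$Z = - \frac{1549}{2085}$ ($Z = \left(-1549\right) \frac{1}{2085} = - \frac{1549}{2085} \approx -0.74293$)
$M{\left(U \right)} = 4 U$ ($M{\left(U \right)} = 3 U + U = 4 U$)
$s{\left(b,d \right)} = - \frac{1549}{2085} + b$ ($s{\left(b,d \right)} = b - \frac{1549}{2085} = - \frac{1549}{2085} + b$)
$\frac{1}{s{\left(M{\left(44 \right)},w{\left(24,-51 \right)} \right)} - 6389109} = \frac{1}{\left(- \frac{1549}{2085} + 4 \cdot 44\right) - 6389109} = \frac{1}{\left(- \frac{1549}{2085} + 176\right) - 6389109} = \frac{1}{\frac{365411}{2085} - 6389109} = \frac{1}{- \frac{13320926854}{2085}} = - \frac{2085}{13320926854}$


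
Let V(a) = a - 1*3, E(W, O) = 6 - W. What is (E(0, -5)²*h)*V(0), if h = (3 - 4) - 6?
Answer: 756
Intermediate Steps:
V(a) = -3 + a (V(a) = a - 3 = -3 + a)
h = -7 (h = -1 - 6 = -7)
(E(0, -5)²*h)*V(0) = ((6 - 1*0)²*(-7))*(-3 + 0) = ((6 + 0)²*(-7))*(-3) = (6²*(-7))*(-3) = (36*(-7))*(-3) = -252*(-3) = 756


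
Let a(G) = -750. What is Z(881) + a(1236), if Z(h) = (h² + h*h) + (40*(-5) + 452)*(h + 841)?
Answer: 1985516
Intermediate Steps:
Z(h) = 211932 + 2*h² + 252*h (Z(h) = (h² + h²) + (-200 + 452)*(841 + h) = 2*h² + 252*(841 + h) = 2*h² + (211932 + 252*h) = 211932 + 2*h² + 252*h)
Z(881) + a(1236) = (211932 + 2*881² + 252*881) - 750 = (211932 + 2*776161 + 222012) - 750 = (211932 + 1552322 + 222012) - 750 = 1986266 - 750 = 1985516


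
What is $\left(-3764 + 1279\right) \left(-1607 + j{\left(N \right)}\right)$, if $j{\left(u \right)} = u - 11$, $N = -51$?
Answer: $4147465$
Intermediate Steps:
$j{\left(u \right)} = -11 + u$
$\left(-3764 + 1279\right) \left(-1607 + j{\left(N \right)}\right) = \left(-3764 + 1279\right) \left(-1607 - 62\right) = - 2485 \left(-1607 - 62\right) = \left(-2485\right) \left(-1669\right) = 4147465$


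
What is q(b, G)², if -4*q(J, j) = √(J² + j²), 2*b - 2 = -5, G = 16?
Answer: 1033/64 ≈ 16.141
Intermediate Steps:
b = -3/2 (b = 1 + (½)*(-5) = 1 - 5/2 = -3/2 ≈ -1.5000)
q(J, j) = -√(J² + j²)/4
q(b, G)² = (-√((-3/2)² + 16²)/4)² = (-√(9/4 + 256)/4)² = (-√1033/8)² = 1033/64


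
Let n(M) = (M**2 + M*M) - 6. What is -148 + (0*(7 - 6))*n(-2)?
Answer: -148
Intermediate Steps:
n(M) = -6 + 2*M**2 (n(M) = (M**2 + M**2) - 6 = 2*M**2 - 6 = -6 + 2*M**2)
-148 + (0*(7 - 6))*n(-2) = -148 + (0*(7 - 6))*(-6 + 2*(-2)**2) = -148 + (0*1)*(-6 + 2*4) = -148 + 0*(-6 + 8) = -148 + 0*2 = -148 + 0 = -148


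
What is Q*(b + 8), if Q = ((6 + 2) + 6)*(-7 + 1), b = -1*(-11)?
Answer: -1596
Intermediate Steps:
b = 11
Q = -84 (Q = (8 + 6)*(-6) = 14*(-6) = -84)
Q*(b + 8) = -84*(11 + 8) = -84*19 = -1596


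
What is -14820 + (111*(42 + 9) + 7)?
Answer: -9152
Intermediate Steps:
-14820 + (111*(42 + 9) + 7) = -14820 + (111*51 + 7) = -14820 + (5661 + 7) = -14820 + 5668 = -9152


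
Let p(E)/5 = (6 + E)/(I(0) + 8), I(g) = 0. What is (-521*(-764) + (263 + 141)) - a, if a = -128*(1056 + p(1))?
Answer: 534176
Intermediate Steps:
p(E) = 15/4 + 5*E/8 (p(E) = 5*((6 + E)/(0 + 8)) = 5*((6 + E)/8) = 5*((6 + E)*(⅛)) = 5*(¾ + E/8) = 15/4 + 5*E/8)
a = -135728 (a = -128*(1056 + (15/4 + (5/8)*1)) = -128*(1056 + (15/4 + 5/8)) = -128*(1056 + 35/8) = -128*8483/8 = -135728)
(-521*(-764) + (263 + 141)) - a = (-521*(-764) + (263 + 141)) - 1*(-135728) = (398044 + 404) + 135728 = 398448 + 135728 = 534176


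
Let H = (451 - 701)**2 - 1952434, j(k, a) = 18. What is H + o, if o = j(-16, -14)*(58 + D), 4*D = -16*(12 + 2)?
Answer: -1889898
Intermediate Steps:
H = -1889934 (H = (-250)**2 - 1952434 = 62500 - 1952434 = -1889934)
D = -56 (D = (-16*(12 + 2))/4 = (-16*14)/4 = (1/4)*(-224) = -56)
o = 36 (o = 18*(58 - 56) = 18*2 = 36)
H + o = -1889934 + 36 = -1889898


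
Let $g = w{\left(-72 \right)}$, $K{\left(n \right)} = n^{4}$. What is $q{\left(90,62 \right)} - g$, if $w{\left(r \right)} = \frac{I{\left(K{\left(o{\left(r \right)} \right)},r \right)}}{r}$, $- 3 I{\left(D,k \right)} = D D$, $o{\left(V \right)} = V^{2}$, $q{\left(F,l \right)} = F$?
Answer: $-2414716733802996890553286566$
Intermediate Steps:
$I{\left(D,k \right)} = - \frac{D^{2}}{3}$ ($I{\left(D,k \right)} = - \frac{D D}{3} = - \frac{D^{2}}{3}$)
$w{\left(r \right)} = - \frac{r^{15}}{3}$ ($w{\left(r \right)} = \frac{\left(- \frac{1}{3}\right) \left(\left(r^{2}\right)^{4}\right)^{2}}{r} = \frac{\left(- \frac{1}{3}\right) \left(r^{8}\right)^{2}}{r} = \frac{\left(- \frac{1}{3}\right) r^{16}}{r} = - \frac{r^{15}}{3}$)
$g = 2414716733802996890553286656$ ($g = - \frac{\left(-72\right)^{15}}{3} = \left(- \frac{1}{3}\right) \left(-7244150201408990671659859968\right) = 2414716733802996890553286656$)
$q{\left(90,62 \right)} - g = 90 - 2414716733802996890553286656 = -2414716733802996890553286566$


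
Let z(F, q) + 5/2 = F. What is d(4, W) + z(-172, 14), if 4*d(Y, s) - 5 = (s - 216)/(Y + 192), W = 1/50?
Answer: -6802199/39200 ≈ -173.53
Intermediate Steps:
W = 1/50 ≈ 0.020000
z(F, q) = -5/2 + F
d(Y, s) = 5/4 + (-216 + s)/(4*(192 + Y)) (d(Y, s) = 5/4 + ((s - 216)/(Y + 192))/4 = 5/4 + ((-216 + s)/(192 + Y))/4 = 5/4 + (-216 + s)/(4*(192 + Y)))
d(4, W) + z(-172, 14) = (744 + 1/50 + 5*4)/(4*(192 + 4)) + (-5/2 - 172) = (¼)*(744 + 1/50 + 20)/196 - 349/2 = (¼)*(1/196)*(38201/50) - 349/2 = 38201/39200 - 349/2 = -6802199/39200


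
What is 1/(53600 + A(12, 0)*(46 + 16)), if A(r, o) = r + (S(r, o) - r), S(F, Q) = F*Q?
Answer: 1/53600 ≈ 1.8657e-5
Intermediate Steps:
A(r, o) = o*r (A(r, o) = r + (r*o - r) = r + (o*r - r) = r + (-r + o*r) = o*r)
1/(53600 + A(12, 0)*(46 + 16)) = 1/(53600 + (0*12)*(46 + 16)) = 1/(53600 + 0*62) = 1/(53600 + 0) = 1/53600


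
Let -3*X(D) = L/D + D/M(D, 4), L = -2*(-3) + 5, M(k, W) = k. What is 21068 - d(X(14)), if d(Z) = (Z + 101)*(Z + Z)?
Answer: 18687401/882 ≈ 21188.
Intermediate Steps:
L = 11 (L = 6 + 5 = 11)
X(D) = -⅓ - 11/(3*D) (X(D) = -(11/D + D/D)/3 = -(11/D + 1)/3 = -(1 + 11/D)/3 = -⅓ - 11/(3*D))
d(Z) = 2*Z*(101 + Z) (d(Z) = (101 + Z)*(2*Z) = 2*Z*(101 + Z))
21068 - d(X(14)) = 21068 - 2*(⅓)*(-11 - 1*14)/14*(101 + (⅓)*(-11 - 1*14)/14) = 21068 - 2*(⅓)*(1/14)*(-11 - 14)*(101 + (⅓)*(1/14)*(-11 - 14)) = 21068 - 2*(⅓)*(1/14)*(-25)*(101 + (⅓)*(1/14)*(-25)) = 21068 - 2*(-25)*(101 - 25/42)/42 = 21068 - 2*(-25)*4217/(42*42) = 21068 - 1*(-105425/882) = 21068 + 105425/882 = 18687401/882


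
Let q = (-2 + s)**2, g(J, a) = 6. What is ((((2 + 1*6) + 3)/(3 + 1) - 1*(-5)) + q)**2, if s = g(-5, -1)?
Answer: 9025/16 ≈ 564.06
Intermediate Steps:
s = 6
q = 16 (q = (-2 + 6)**2 = 4**2 = 16)
((((2 + 1*6) + 3)/(3 + 1) - 1*(-5)) + q)**2 = ((((2 + 1*6) + 3)/(3 + 1) - 1*(-5)) + 16)**2 = ((((2 + 6) + 3)/4 + 5) + 16)**2 = (((8 + 3)*(1/4) + 5) + 16)**2 = ((11*(1/4) + 5) + 16)**2 = ((11/4 + 5) + 16)**2 = (31/4 + 16)**2 = (95/4)**2 = 9025/16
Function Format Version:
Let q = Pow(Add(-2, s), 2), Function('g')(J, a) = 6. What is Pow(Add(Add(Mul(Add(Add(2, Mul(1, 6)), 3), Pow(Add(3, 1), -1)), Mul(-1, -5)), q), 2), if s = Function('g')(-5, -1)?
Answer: Rational(9025, 16) ≈ 564.06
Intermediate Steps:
s = 6
q = 16 (q = Pow(Add(-2, 6), 2) = Pow(4, 2) = 16)
Pow(Add(Add(Mul(Add(Add(2, Mul(1, 6)), 3), Pow(Add(3, 1), -1)), Mul(-1, -5)), q), 2) = Pow(Add(Add(Mul(Add(Add(2, Mul(1, 6)), 3), Pow(Add(3, 1), -1)), Mul(-1, -5)), 16), 2) = Pow(Add(Add(Mul(Add(Add(2, 6), 3), Pow(4, -1)), 5), 16), 2) = Pow(Add(Add(Mul(Add(8, 3), Rational(1, 4)), 5), 16), 2) = Pow(Add(Add(Mul(11, Rational(1, 4)), 5), 16), 2) = Pow(Add(Add(Rational(11, 4), 5), 16), 2) = Pow(Add(Rational(31, 4), 16), 2) = Pow(Rational(95, 4), 2) = Rational(9025, 16)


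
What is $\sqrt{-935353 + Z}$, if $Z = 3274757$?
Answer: $2 \sqrt{584851} \approx 1529.5$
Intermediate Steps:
$\sqrt{-935353 + Z} = \sqrt{-935353 + 3274757} = \sqrt{2339404} = 2 \sqrt{584851}$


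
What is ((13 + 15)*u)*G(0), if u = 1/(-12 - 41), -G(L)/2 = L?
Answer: 0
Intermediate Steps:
G(L) = -2*L
u = -1/53 (u = 1/(-53) = -1/53 ≈ -0.018868)
((13 + 15)*u)*G(0) = ((13 + 15)*(-1/53))*(-2*0) = (28*(-1/53))*0 = -28/53*0 = 0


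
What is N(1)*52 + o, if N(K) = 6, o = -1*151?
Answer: 161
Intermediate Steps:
o = -151
N(1)*52 + o = 6*52 - 151 = 312 - 151 = 161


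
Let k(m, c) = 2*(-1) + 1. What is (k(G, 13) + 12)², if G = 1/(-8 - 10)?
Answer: 121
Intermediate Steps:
G = -1/18 (G = 1/(-18) = -1/18 ≈ -0.055556)
k(m, c) = -1 (k(m, c) = -2 + 1 = -1)
(k(G, 13) + 12)² = (-1 + 12)² = 11² = 121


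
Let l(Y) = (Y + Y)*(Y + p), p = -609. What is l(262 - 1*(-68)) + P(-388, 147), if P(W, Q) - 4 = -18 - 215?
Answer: -184369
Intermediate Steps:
P(W, Q) = -229 (P(W, Q) = 4 + (-18 - 215) = 4 - 233 = -229)
l(Y) = 2*Y*(-609 + Y) (l(Y) = (Y + Y)*(Y - 609) = (2*Y)*(-609 + Y) = 2*Y*(-609 + Y))
l(262 - 1*(-68)) + P(-388, 147) = 2*(262 - 1*(-68))*(-609 + (262 - 1*(-68))) - 229 = 2*(262 + 68)*(-609 + (262 + 68)) - 229 = 2*330*(-609 + 330) - 229 = 2*330*(-279) - 229 = -184140 - 229 = -184369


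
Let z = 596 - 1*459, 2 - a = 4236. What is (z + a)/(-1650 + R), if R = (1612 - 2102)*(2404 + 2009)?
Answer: 4097/2164020 ≈ 0.0018932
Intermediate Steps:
R = -2162370 (R = -490*4413 = -2162370)
a = -4234 (a = 2 - 1*4236 = 2 - 4236 = -4234)
z = 137 (z = 596 - 459 = 137)
(z + a)/(-1650 + R) = (137 - 4234)/(-1650 - 2162370) = -4097/(-2164020) = -4097*(-1/2164020) = 4097/2164020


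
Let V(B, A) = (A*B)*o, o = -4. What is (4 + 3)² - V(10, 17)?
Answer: 729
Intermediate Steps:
V(B, A) = -4*A*B (V(B, A) = (A*B)*(-4) = -4*A*B)
(4 + 3)² - V(10, 17) = (4 + 3)² - (-4)*17*10 = 7² - 1*(-680) = 49 + 680 = 729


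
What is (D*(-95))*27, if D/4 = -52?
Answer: 533520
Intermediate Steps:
D = -208 (D = 4*(-52) = -208)
(D*(-95))*27 = -208*(-95)*27 = 19760*27 = 533520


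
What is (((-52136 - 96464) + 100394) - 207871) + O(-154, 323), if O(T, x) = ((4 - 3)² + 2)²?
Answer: -256068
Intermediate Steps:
O(T, x) = 9 (O(T, x) = (1² + 2)² = (1 + 2)² = 3² = 9)
(((-52136 - 96464) + 100394) - 207871) + O(-154, 323) = (((-52136 - 96464) + 100394) - 207871) + 9 = ((-148600 + 100394) - 207871) + 9 = (-48206 - 207871) + 9 = -256077 + 9 = -256068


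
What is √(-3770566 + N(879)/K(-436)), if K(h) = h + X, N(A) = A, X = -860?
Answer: I*√4886654415/36 ≈ 1941.8*I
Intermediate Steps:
K(h) = -860 + h (K(h) = h - 860 = -860 + h)
√(-3770566 + N(879)/K(-436)) = √(-3770566 + 879/(-860 - 436)) = √(-3770566 + 879/(-1296)) = √(-3770566 + 879*(-1/1296)) = √(-3770566 - 293/432) = √(-1628884805/432) = I*√4886654415/36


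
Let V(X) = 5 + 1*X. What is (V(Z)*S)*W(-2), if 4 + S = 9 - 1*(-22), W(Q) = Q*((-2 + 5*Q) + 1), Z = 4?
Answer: 5346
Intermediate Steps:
W(Q) = Q*(-1 + 5*Q)
S = 27 (S = -4 + (9 - 1*(-22)) = -4 + (9 + 22) = -4 + 31 = 27)
V(X) = 5 + X
(V(Z)*S)*W(-2) = ((5 + 4)*27)*(-2*(-1 + 5*(-2))) = (9*27)*(-2*(-1 - 10)) = 243*(-2*(-11)) = 243*22 = 5346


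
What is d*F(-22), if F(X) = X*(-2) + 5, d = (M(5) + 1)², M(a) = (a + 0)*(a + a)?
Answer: 127449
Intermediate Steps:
M(a) = 2*a² (M(a) = a*(2*a) = 2*a²)
d = 2601 (d = (2*5² + 1)² = (2*25 + 1)² = (50 + 1)² = 51² = 2601)
F(X) = 5 - 2*X (F(X) = -2*X + 5 = 5 - 2*X)
d*F(-22) = 2601*(5 - 2*(-22)) = 2601*(5 + 44) = 2601*49 = 127449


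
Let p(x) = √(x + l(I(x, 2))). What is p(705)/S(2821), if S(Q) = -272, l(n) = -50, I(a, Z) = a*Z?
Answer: -√655/272 ≈ -0.094092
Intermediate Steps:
I(a, Z) = Z*a
p(x) = √(-50 + x) (p(x) = √(x - 50) = √(-50 + x))
p(705)/S(2821) = √(-50 + 705)/(-272) = √655*(-1/272) = -√655/272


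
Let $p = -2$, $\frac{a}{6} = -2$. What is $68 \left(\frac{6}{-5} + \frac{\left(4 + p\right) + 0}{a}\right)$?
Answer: $- \frac{1394}{15} \approx -92.933$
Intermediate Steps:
$a = -12$ ($a = 6 \left(-2\right) = -12$)
$68 \left(\frac{6}{-5} + \frac{\left(4 + p\right) + 0}{a}\right) = 68 \left(\frac{6}{-5} + \frac{\left(4 - 2\right) + 0}{-12}\right) = 68 \left(6 \left(- \frac{1}{5}\right) + \left(2 + 0\right) \left(- \frac{1}{12}\right)\right) = 68 \left(- \frac{6}{5} + 2 \left(- \frac{1}{12}\right)\right) = 68 \left(- \frac{6}{5} - \frac{1}{6}\right) = 68 \left(- \frac{41}{30}\right) = - \frac{1394}{15}$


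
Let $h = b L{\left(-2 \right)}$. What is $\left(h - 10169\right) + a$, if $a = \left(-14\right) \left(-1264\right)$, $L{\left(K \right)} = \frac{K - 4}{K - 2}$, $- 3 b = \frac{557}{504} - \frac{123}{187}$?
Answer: $\frac{1418767225}{188496} \approx 7526.8$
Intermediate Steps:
$b = - \frac{42167}{282744}$ ($b = - \frac{\frac{557}{504} - \frac{123}{187}}{3} = \left(- \frac{1}{3}\right) \frac{42167}{94248} = - \frac{42167}{282744} \approx -0.14913$)
$L{\left(K \right)} = \frac{-4 + K}{-2 + K}$
$a = 17696$
$h = - \frac{42167}{188496}$ ($h = - \frac{42167 \frac{-4 - 2}{-2 - 2}}{282744} = - \frac{42167 \frac{1}{-4} \left(-6\right)}{282744} = - \frac{42167 \left(\left(- \frac{1}{4}\right) \left(-6\right)\right)}{282744} = \left(- \frac{42167}{282744}\right) \frac{3}{2} = - \frac{42167}{188496} \approx -0.2237$)
$\left(h - 10169\right) + a = \left(- \frac{42167}{188496} - 10169\right) + 17696 = - \frac{1916857991}{188496} + 17696 = \frac{1418767225}{188496}$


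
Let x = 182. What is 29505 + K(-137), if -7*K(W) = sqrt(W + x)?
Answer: 29505 - 3*sqrt(5)/7 ≈ 29504.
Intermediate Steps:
K(W) = -sqrt(182 + W)/7 (K(W) = -sqrt(W + 182)/7 = -sqrt(182 + W)/7)
29505 + K(-137) = 29505 - sqrt(182 - 137)/7 = 29505 - 3*sqrt(5)/7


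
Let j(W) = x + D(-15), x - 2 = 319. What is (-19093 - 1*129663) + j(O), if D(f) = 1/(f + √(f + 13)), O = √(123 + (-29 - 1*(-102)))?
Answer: -33694760/227 - I*√2/227 ≈ -1.4844e+5 - 0.00623*I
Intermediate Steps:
x = 321 (x = 2 + 319 = 321)
O = 14 (O = √(123 + (-29 + 102)) = √(123 + 73) = √196 = 14)
D(f) = 1/(f + √(13 + f))
j(W) = 321 + 1/(-15 + I*√2) (j(W) = 321 + 1/(-15 + √(13 - 15)) = 321 + 1/(-15 + √(-2)) = 321 + 1/(-15 + I*√2))
(-19093 - 1*129663) + j(O) = (-19093 - 1*129663) + (72852/227 - I*√2/227) = (-19093 - 129663) + (72852/227 - I*√2/227) = -148756 + (72852/227 - I*√2/227) = -33694760/227 - I*√2/227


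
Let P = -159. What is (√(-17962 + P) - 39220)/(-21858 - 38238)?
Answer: 9805/15024 - I*√18121/60096 ≈ 0.65262 - 0.00224*I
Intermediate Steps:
(√(-17962 + P) - 39220)/(-21858 - 38238) = (√(-17962 - 159) - 39220)/(-21858 - 38238) = (√(-18121) - 39220)/(-60096) = (I*√18121 - 39220)*(-1/60096) = (-39220 + I*√18121)*(-1/60096) = 9805/15024 - I*√18121/60096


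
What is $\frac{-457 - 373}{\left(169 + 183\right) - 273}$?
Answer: $- \frac{830}{79} \approx -10.506$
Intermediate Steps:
$\frac{-457 - 373}{\left(169 + 183\right) - 273} = - \frac{830}{352 - 273} = - \frac{830}{79}$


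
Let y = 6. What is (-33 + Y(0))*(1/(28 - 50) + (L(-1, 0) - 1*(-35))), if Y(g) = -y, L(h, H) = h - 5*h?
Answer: -33423/22 ≈ -1519.2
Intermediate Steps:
L(h, H) = -4*h
Y(g) = -6 (Y(g) = -1*6 = -6)
(-33 + Y(0))*(1/(28 - 50) + (L(-1, 0) - 1*(-35))) = (-33 - 6)*(1/(28 - 50) + (-4*(-1) - 1*(-35))) = -39*(1/(-22) + (4 + 35)) = -39*(-1/22 + 39) = -39*857/22 = -33423/22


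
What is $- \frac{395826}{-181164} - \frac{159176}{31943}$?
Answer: $- \frac{2698848491}{964486942} \approx -2.7982$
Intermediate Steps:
$- \frac{395826}{-181164} - \frac{159176}{31943} = \left(-395826\right) \left(- \frac{1}{181164}\right) - \frac{159176}{31943} = \frac{65971}{30194} - \frac{159176}{31943} = - \frac{2698848491}{964486942}$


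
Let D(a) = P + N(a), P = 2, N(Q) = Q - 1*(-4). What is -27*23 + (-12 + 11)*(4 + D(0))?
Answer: -631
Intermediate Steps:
N(Q) = 4 + Q (N(Q) = Q + 4 = 4 + Q)
D(a) = 6 + a (D(a) = 2 + (4 + a) = 6 + a)
-27*23 + (-12 + 11)*(4 + D(0)) = -27*23 + (-12 + 11)*(4 + (6 + 0)) = -621 - (4 + 6) = -621 - 1*10 = -621 - 10 = -631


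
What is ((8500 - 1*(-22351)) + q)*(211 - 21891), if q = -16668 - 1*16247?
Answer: 44747520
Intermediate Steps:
q = -32915 (q = -16668 - 16247 = -32915)
((8500 - 1*(-22351)) + q)*(211 - 21891) = ((8500 - 1*(-22351)) - 32915)*(211 - 21891) = ((8500 + 22351) - 32915)*(-21680) = (30851 - 32915)*(-21680) = -2064*(-21680) = 44747520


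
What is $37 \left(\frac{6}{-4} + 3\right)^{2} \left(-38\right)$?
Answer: $- \frac{6327}{2} \approx -3163.5$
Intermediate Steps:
$37 \left(\frac{6}{-4} + 3\right)^{2} \left(-38\right) = 37 \left(6 \left(- \frac{1}{4}\right) + 3\right)^{2} \left(-38\right) = 37 \left(- \frac{3}{2} + 3\right)^{2} \left(-38\right) = 37 \left(\frac{3}{2}\right)^{2} \left(-38\right) = 37 \cdot \frac{9}{4} \left(-38\right) = \frac{333}{4} \left(-38\right) = - \frac{6327}{2}$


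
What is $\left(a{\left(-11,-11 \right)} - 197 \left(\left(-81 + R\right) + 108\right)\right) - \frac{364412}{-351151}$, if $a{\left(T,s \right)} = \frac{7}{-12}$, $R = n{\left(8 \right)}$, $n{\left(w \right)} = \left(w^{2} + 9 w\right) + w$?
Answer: $- \frac{141948769957}{4213812} \approx -33687.0$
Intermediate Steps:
$n{\left(w \right)} = w^{2} + 10 w$
$R = 144$ ($R = 8 \left(10 + 8\right) = 8 \cdot 18 = 144$)
$a{\left(T,s \right)} = - \frac{7}{12}$ ($a{\left(T,s \right)} = 7 \left(- \frac{1}{12}\right) = - \frac{7}{12}$)
$\left(a{\left(-11,-11 \right)} - 197 \left(\left(-81 + R\right) + 108\right)\right) - \frac{364412}{-351151} = \left(- \frac{7}{12} - 197 \left(\left(-81 + 144\right) + 108\right)\right) - \frac{364412}{-351151} = \left(- \frac{7}{12} - 197 \left(63 + 108\right)\right) - 364412 \left(- \frac{1}{351151}\right) = \left(- \frac{7}{12} - 33687\right) - - \frac{364412}{351151} = \left(- \frac{7}{12} - 33687\right) + \frac{364412}{351151} = - \frac{404251}{12} + \frac{364412}{351151} = - \frac{141948769957}{4213812}$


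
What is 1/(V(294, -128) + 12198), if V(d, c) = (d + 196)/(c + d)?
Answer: 83/1012679 ≈ 8.1961e-5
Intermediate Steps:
V(d, c) = (196 + d)/(c + d)
1/(V(294, -128) + 12198) = 1/((196 + 294)/(-128 + 294) + 12198) = 1/(490/166 + 12198) = 1/((1/166)*490 + 12198) = 1/(245/83 + 12198) = 1/(1012679/83) = 83/1012679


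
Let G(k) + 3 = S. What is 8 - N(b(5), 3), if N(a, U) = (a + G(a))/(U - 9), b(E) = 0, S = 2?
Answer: 47/6 ≈ 7.8333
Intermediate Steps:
G(k) = -1 (G(k) = -3 + 2 = -1)
N(a, U) = (-1 + a)/(-9 + U) (N(a, U) = (a - 1)/(U - 9) = (-1 + a)/(-9 + U))
8 - N(b(5), 3) = 8 - (-1 + 0)/(-9 + 3) = 8 - (-1)/(-6) = 8 - (-1)*(-1)/6 = 8 - 1*⅙ = 8 - ⅙ = 47/6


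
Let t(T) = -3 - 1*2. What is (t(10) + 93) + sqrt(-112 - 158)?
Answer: 88 + 3*I*sqrt(30) ≈ 88.0 + 16.432*I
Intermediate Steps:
t(T) = -5 (t(T) = -3 - 2 = -5)
(t(10) + 93) + sqrt(-112 - 158) = (-5 + 93) + sqrt(-112 - 158) = 88 + sqrt(-270) = 88 + 3*I*sqrt(30)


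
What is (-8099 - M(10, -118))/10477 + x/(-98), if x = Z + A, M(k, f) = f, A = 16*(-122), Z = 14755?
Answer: -19274167/146678 ≈ -131.40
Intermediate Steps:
A = -1952
x = 12803 (x = 14755 - 1952 = 12803)
(-8099 - M(10, -118))/10477 + x/(-98) = (-8099 - 1*(-118))/10477 + 12803/(-98) = (-8099 + 118)*(1/10477) + 12803*(-1/98) = -7981*1/10477 - 1829/14 = -7981/10477 - 1829/14 = -19274167/146678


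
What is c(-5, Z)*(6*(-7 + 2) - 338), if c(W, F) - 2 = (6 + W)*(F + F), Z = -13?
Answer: 8832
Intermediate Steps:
c(W, F) = 2 + 2*F*(6 + W) (c(W, F) = 2 + (6 + W)*(F + F) = 2 + (6 + W)*(2*F) = 2 + 2*F*(6 + W))
c(-5, Z)*(6*(-7 + 2) - 338) = (2 + 12*(-13) + 2*(-13)*(-5))*(6*(-7 + 2) - 338) = (2 - 156 + 130)*(6*(-5) - 338) = -24*(-30 - 338) = -24*(-368) = 8832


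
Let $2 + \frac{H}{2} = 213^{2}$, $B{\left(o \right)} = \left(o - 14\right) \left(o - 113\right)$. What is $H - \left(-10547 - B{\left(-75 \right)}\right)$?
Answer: $118013$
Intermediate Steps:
$B{\left(o \right)} = \left(-113 + o\right) \left(-14 + o\right)$ ($B{\left(o \right)} = \left(-14 + o\right) \left(-113 + o\right) = \left(-113 + o\right) \left(-14 + o\right)$)
$H = 90734$ ($H = -4 + 2 \cdot 213^{2} = -4 + 2 \cdot 45369 = -4 + 90738 = 90734$)
$H - \left(-10547 - B{\left(-75 \right)}\right) = 90734 - \left(-10547 - \left(1582 + \left(-75\right)^{2} - -9525\right)\right) = 90734 - \left(-10547 - \left(1582 + 5625 + 9525\right)\right) = 90734 - \left(-10547 - 16732\right) = 90734 - -27279 = 90734 + 27279 = 118013$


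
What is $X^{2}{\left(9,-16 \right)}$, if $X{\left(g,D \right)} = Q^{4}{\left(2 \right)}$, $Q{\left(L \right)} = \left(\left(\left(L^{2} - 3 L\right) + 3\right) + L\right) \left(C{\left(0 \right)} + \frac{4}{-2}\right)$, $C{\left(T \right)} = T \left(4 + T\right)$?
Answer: $1679616$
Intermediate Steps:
$Q{\left(L \right)} = -6 - 2 L^{2} + 4 L$ ($Q{\left(L \right)} = \left(\left(\left(L^{2} - 3 L\right) + 3\right) + L\right) \left(0 \left(4 + 0\right) + \frac{4}{-2}\right) = \left(\left(3 + L^{2} - 3 L\right) + L\right) \left(0 \cdot 4 + 4 \left(- \frac{1}{2}\right)\right) = \left(3 + L^{2} - 2 L\right) \left(0 - 2\right) = \left(3 + L^{2} - 2 L\right) \left(-2\right) = -6 - 2 L^{2} + 4 L$)
$X{\left(g,D \right)} = 1296$ ($X{\left(g,D \right)} = \left(-6 - 2 \cdot 2^{2} + 4 \cdot 2\right)^{4} = \left(-6 - 8 + 8\right)^{4} = \left(-6\right)^{4} = 1296$)
$X^{2}{\left(9,-16 \right)} = 1296^{2} = 1679616$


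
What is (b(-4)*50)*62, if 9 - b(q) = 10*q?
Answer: 151900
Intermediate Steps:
b(q) = 9 - 10*q
(b(-4)*50)*62 = ((9 - 10*(-4))*50)*62 = ((9 + 40)*50)*62 = (49*50)*62 = 2450*62 = 151900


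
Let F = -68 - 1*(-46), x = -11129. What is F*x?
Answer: 244838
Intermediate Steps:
F = -22 (F = -68 + 46 = -22)
F*x = -22*(-11129) = 244838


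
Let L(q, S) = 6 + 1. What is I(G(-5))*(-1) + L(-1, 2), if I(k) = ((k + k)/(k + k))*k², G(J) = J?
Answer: -18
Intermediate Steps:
L(q, S) = 7
I(k) = k² (I(k) = ((2*k)/((2*k)))*k² = ((2*k)*(1/(2*k)))*k² = 1*k² = k²)
I(G(-5))*(-1) + L(-1, 2) = (-5)²*(-1) + 7 = 25*(-1) + 7 = -25 + 7 = -18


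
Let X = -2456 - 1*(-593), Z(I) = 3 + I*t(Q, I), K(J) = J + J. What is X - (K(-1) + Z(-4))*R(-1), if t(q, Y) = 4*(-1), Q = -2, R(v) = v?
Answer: -1846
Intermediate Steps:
K(J) = 2*J
t(q, Y) = -4
Z(I) = 3 - 4*I (Z(I) = 3 + I*(-4) = 3 - 4*I)
X = -1863 (X = -2456 + 593 = -1863)
X - (K(-1) + Z(-4))*R(-1) = -1863 - (2*(-1) + (3 - 4*(-4)))*(-1) = -1863 - (-2 + (3 + 16))*(-1) = -1863 - (-2 + 19)*(-1) = -1863 - 17*(-1) = -1863 - 1*(-17) = -1863 + 17 = -1846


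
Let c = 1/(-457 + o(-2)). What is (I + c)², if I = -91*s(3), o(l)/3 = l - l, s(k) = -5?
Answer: 43236548356/208849 ≈ 2.0702e+5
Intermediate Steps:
o(l) = 0 (o(l) = 3*(l - l) = 3*0 = 0)
c = -1/457 (c = 1/(-457 + 0) = 1/(-457) = -1/457 ≈ -0.0021882)
I = 455 (I = -91*(-5) = 455)
(I + c)² = (455 - 1/457)² = (207934/457)² = 43236548356/208849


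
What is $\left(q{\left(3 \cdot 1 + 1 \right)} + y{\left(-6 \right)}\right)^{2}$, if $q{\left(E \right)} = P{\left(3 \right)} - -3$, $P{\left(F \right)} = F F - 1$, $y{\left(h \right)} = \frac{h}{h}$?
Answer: $144$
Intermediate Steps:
$y{\left(h \right)} = 1$
$P{\left(F \right)} = -1 + F^{2}$ ($P{\left(F \right)} = F^{2} - 1 = -1 + F^{2}$)
$q{\left(E \right)} = 11$ ($q{\left(E \right)} = \left(-1 + 3^{2}\right) - -3 = \left(-1 + 9\right) + 3 = 8 + 3 = 11$)
$\left(q{\left(3 \cdot 1 + 1 \right)} + y{\left(-6 \right)}\right)^{2} = \left(11 + 1\right)^{2} = 12^{2} = 144$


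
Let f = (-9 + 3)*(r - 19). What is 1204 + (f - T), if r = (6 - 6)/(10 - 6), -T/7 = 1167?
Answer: 9487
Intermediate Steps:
T = -8169 (T = -7*1167 = -8169)
r = 0 (r = 0/4 = 0*(1/4) = 0)
f = 114 (f = (-9 + 3)*(0 - 19) = -6*(-19) = 114)
1204 + (f - T) = 1204 + (114 - 1*(-8169)) = 1204 + (114 + 8169) = 1204 + 8283 = 9487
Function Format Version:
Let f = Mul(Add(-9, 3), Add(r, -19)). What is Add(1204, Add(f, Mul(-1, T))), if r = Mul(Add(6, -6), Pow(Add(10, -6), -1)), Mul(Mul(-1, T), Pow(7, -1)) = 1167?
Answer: 9487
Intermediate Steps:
T = -8169 (T = Mul(-7, 1167) = -8169)
r = 0 (r = Mul(0, Pow(4, -1)) = Mul(0, Rational(1, 4)) = 0)
f = 114 (f = Mul(Add(-9, 3), Add(0, -19)) = Mul(-6, -19) = 114)
Add(1204, Add(f, Mul(-1, T))) = Add(1204, Add(114, Mul(-1, -8169))) = Add(1204, Add(114, 8169)) = Add(1204, 8283) = 9487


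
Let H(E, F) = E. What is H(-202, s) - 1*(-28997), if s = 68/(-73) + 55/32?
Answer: 28795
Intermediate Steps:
s = 1839/2336 (s = 68*(-1/73) + 55*(1/32) = -68/73 + 55/32 = 1839/2336 ≈ 0.78724)
H(-202, s) - 1*(-28997) = -202 - 1*(-28997) = -202 + 28997 = 28795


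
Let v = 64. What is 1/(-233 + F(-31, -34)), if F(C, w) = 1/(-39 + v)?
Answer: -25/5824 ≈ -0.0042926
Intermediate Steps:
F(C, w) = 1/25 (F(C, w) = 1/(-39 + 64) = 1/25)
1/(-233 + F(-31, -34)) = 1/(-233 + 1/25) = 1/(-5824/25) = -25/5824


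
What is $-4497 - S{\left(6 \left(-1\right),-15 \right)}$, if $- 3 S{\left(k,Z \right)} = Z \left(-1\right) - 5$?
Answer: $- \frac{13481}{3} \approx -4493.7$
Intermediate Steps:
$S{\left(k,Z \right)} = \frac{5}{3} + \frac{Z}{3}$ ($S{\left(k,Z \right)} = - \frac{Z \left(-1\right) - 5}{3} = - \frac{- Z - 5}{3} = - \frac{-5 - Z}{3} = \frac{5}{3} + \frac{Z}{3}$)
$-4497 - S{\left(6 \left(-1\right),-15 \right)} = -4497 - \left(\frac{5}{3} + \frac{1}{3} \left(-15\right)\right) = -4497 - \left(\frac{5}{3} - 5\right) = -4497 - - \frac{10}{3} = -4497 + \frac{10}{3} = - \frac{13481}{3}$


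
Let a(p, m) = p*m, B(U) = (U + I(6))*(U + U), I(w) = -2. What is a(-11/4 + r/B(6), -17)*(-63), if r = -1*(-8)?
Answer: -11067/4 ≈ -2766.8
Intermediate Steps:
r = 8
B(U) = 2*U*(-2 + U) (B(U) = (U - 2)*(U + U) = (-2 + U)*(2*U) = 2*U*(-2 + U))
a(p, m) = m*p
a(-11/4 + r/B(6), -17)*(-63) = -17*(-11/4 + 8/((2*6*(-2 + 6))))*(-63) = -17*(-11*¼ + 8/((2*6*4)))*(-63) = -17*(-11/4 + 8/48)*(-63) = -17*(-11/4 + 8*(1/48))*(-63) = -17*(-11/4 + ⅙)*(-63) = -17*(-31/12)*(-63) = (527/12)*(-63) = -11067/4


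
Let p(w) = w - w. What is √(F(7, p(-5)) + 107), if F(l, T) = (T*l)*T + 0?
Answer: √107 ≈ 10.344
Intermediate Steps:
p(w) = 0
F(l, T) = l*T² (F(l, T) = l*T² + 0 = l*T²)
√(F(7, p(-5)) + 107) = √(7*0² + 107) = √(7*0 + 107) = √(0 + 107) = √107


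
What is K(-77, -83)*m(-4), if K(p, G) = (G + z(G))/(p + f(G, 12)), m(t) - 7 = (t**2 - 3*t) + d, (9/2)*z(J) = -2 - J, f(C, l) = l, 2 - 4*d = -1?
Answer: 143/4 ≈ 35.750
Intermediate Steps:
d = 3/4 (d = 1/2 - 1/4*(-1) = 1/2 + 1/4 = 3/4 ≈ 0.75000)
z(J) = -4/9 - 2*J/9 (z(J) = 2*(-2 - J)/9 = -4/9 - 2*J/9)
m(t) = 31/4 + t**2 - 3*t (m(t) = 7 + ((t**2 - 3*t) + 3/4) = 7 + (3/4 + t**2 - 3*t) = 31/4 + t**2 - 3*t)
K(p, G) = (-4/9 + 7*G/9)/(12 + p) (K(p, G) = (G + (-4/9 - 2*G/9))/(p + 12) = (-4/9 + 7*G/9)/(12 + p))
K(-77, -83)*m(-4) = ((-4 + 7*(-83))/(9*(12 - 77)))*(31/4 + (-4)**2 - 3*(-4)) = ((1/9)*(-4 - 581)/(-65))*(31/4 + 16 + 12) = ((1/9)*(-1/65)*(-585))*(143/4) = 1*(143/4) = 143/4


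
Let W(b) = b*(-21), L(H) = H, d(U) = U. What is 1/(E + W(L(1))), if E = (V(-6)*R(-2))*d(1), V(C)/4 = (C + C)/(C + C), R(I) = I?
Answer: -1/29 ≈ -0.034483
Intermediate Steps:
V(C) = 4 (V(C) = 4*((C + C)/(C + C)) = 4*((2*C)/((2*C))) = 4*((2*C)*(1/(2*C))) = 4*1 = 4)
W(b) = -21*b
E = -8 (E = (4*(-2))*1 = -8*1 = -8)
1/(E + W(L(1))) = 1/(-8 - 21*1) = 1/(-8 - 21) = 1/(-29) = -1/29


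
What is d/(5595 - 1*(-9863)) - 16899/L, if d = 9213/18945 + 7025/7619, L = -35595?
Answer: 27935500588327/58830307028283 ≈ 0.47485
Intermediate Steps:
d = 67760824/48113985 (d = 9213*(1/18945) + 7025*(1/7619) = 3071/6315 + 7025/7619 = 67760824/48113985 ≈ 1.4083)
d/(5595 - 1*(-9863)) - 16899/L = 67760824/(48113985*(5595 - 1*(-9863))) - 16899/(-35595) = 67760824/(48113985*(5595 + 9863)) - 16899*(-1/35595) = (67760824/48113985)/15458 + 5633/11865 = (67760824/48113985)*(1/15458) + 5633/11865 = 33880412/371872990065 + 5633/11865 = 27935500588327/58830307028283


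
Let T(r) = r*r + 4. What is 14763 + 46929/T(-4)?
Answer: 342189/20 ≈ 17109.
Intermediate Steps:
T(r) = 4 + r**2 (T(r) = r**2 + 4 = 4 + r**2)
14763 + 46929/T(-4) = 14763 + 46929/(4 + (-4)**2) = 14763 + 46929/(4 + 16) = 14763 + 46929/20 = 342189/20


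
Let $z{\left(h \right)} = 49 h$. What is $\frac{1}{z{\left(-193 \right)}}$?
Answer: $- \frac{1}{9457} \approx -0.00010574$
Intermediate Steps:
$\frac{1}{z{\left(-193 \right)}} = \frac{1}{49 \left(-193\right)} = \frac{1}{-9457} = - \frac{1}{9457}$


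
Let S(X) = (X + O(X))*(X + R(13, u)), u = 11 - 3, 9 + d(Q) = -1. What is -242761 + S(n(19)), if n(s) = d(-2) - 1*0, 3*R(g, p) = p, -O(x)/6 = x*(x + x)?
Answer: -701663/3 ≈ -2.3389e+5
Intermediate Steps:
d(Q) = -10 (d(Q) = -9 - 1 = -10)
O(x) = -12*x² (O(x) = -6*x*(x + x) = -6*x*2*x = -12*x²)
u = 8
R(g, p) = p/3
n(s) = -10 (n(s) = -10 - 1*0 = -10 + 0 = -10)
S(X) = (8/3 + X)*(X - 12*X²) (S(X) = (X - 12*X²)*(X + (⅓)*8) = (X - 12*X²)*(X + 8/3) = (X - 12*X²)*(8/3 + X) = (8/3 + X)*(X - 12*X²))
-242761 + S(n(19)) = -242761 + (⅓)*(-10)*(8 - 93*(-10) - 36*(-10)²) = -242761 + (⅓)*(-10)*(8 + 930 - 36*100) = -242761 + (⅓)*(-10)*(8 + 930 - 3600) = -242761 + (⅓)*(-10)*(-2662) = -242761 + 26620/3 = -701663/3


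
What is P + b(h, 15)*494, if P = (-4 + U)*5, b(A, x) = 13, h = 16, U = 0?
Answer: 6402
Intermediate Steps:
P = -20 (P = (-4 + 0)*5 = -4*5 = -20)
P + b(h, 15)*494 = -20 + 13*494 = -20 + 6422 = 6402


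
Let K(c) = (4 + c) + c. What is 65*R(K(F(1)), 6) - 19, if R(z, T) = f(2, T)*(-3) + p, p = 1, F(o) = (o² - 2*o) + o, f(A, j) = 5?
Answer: -929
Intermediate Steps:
F(o) = o² - o
K(c) = 4 + 2*c
R(z, T) = -14 (R(z, T) = 5*(-3) + 1 = -15 + 1 = -14)
65*R(K(F(1)), 6) - 19 = 65*(-14) - 19 = -910 - 19 = -929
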